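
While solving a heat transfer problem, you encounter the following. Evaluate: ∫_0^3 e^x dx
Antiderivative: e^x
Evaluate: (e^3 - 1)

Answer: e^3 - 1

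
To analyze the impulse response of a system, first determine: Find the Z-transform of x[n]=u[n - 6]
Using the time-shift property: Z{u[n-6]}=z^(-6)*z/(z-1)
=z^(-5)/(z-1)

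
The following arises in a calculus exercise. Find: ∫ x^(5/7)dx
Power rule: ∫ x^(5/7) dx = x^(12/7)/(12/7)+C

Answer: (7/12)·x^(12/7)+C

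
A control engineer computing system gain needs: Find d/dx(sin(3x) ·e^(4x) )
Product rule: (fg)' = f'g+fg'
f = sin(3x), f' = 3·cos(3x)
g = e^(4x), g' = 4·e^(4x)

Answer: 3·cos(3x)·e^(4x)+4·sin(3x)·e^(4x)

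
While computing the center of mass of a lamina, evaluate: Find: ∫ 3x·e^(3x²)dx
Let u=3x², du=6x dx
∫ (1/2)e^u du=e^u/2 + C

Answer: e^(3x²)/2 + C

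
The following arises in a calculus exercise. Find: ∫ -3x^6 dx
Using power rule: ∫ -3x^6 dx = -3/7 x^7+C = (-3/7)x^7+C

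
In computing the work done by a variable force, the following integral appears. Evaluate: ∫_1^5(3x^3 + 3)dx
Step 1: Find antiderivative F(x)=(3/4)x^4 + 3x
Step 2: F(5) - F(1)=1935/4 - (15/4)=480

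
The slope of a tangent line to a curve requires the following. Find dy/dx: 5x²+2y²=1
Differentiate: 10x + 4y·(dy/dx)=0
dy/dx=-10x/(4y)=-(5/2)·(x/y)

Answer: dy/dx=-(5/2)·(x/y)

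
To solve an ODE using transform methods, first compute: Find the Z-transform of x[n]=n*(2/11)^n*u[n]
Using the property Z{n * a^n * u[n]}=az/(z-a)^2
With a=2/11: X(z)=(2/11)z/(z - 2/11)^2, |z| > 2/11

Answer: (2/11)z/(z - 2/11)^2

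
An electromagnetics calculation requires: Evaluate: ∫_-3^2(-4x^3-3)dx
Step 1: Find antiderivative F(x) = -x^4-3x
Step 2: F(2) - F(-3) = -22 - (-72) = 50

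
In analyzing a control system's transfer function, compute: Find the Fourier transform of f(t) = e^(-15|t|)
Using the standard pair: F{e^(-a|t|)} = 2a/(a^2+omega^2)
With a = 15: F(omega) = 30/(225+omega^2)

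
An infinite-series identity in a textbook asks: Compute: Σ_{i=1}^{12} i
Using formula: Σ i^1=n(n+1)/2=12·13/2=78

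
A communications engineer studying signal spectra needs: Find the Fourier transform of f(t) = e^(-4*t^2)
The Fourier transform of a Gaussian e^(-a*t^2) is sqrt(pi/a)*e^(-omega^2/(4a)).
With a = 4: F(omega) = sqrt(pi)/2*e^(-omega^2/16)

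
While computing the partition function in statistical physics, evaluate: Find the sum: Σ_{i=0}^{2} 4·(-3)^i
Geometric series: S=a(1 - r^n)/(1 - r)
a=4, r=-3, n=3
S=4(1 + 27)/4=28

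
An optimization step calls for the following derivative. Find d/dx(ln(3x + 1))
Chain rule: d/dx[ln(u)] = u'/u where u = 3x + 1
u' = 3

Answer: (3)/(3x + 1)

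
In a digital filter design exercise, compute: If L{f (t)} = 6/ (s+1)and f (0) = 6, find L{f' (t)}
L{f'(t)} = s·F(s) - f(0) = 6s/(s + 1) - 6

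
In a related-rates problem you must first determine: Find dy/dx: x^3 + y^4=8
Differentiate: 3x^2+4y^3·(dy/dx) = 0
dy/dx = -3x^2/(4y^3)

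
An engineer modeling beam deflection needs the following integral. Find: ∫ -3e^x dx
Since d/dx[e^x] = + e^x, we get -3e^x + C

Answer: -3e^x + C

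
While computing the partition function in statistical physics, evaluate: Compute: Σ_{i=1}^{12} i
Using formula: Σ i^1=n(n + 1)/2=12·13/2=78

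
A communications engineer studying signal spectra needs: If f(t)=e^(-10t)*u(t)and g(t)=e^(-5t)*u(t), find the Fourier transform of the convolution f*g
By the convolution theorem: F{f*g} = F(omega)*G(omega)
F(omega) = 1/(10 + j*omega), G(omega) = 1/(5 + j*omega)
F{f*g} = 1/((10 + j*omega)(5 + j*omega))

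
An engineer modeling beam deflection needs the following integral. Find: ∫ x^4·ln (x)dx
By parts: u = ln(x), dv = x^4 dx
du = 1/x dx, v = x^5/5
= x^5·ln(x)/5 - ∫ x^4/5 dx
= x^5·ln(x)/5 - x^5/25+C

Answer: x^5(ln(x)/5-1/25)+C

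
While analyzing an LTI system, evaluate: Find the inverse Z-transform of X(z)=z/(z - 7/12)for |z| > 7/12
Standard pair: z/(z-a) <-> a^n * u[n] for causal signals
With a=7/12: x[n]=(7/12)^n * u[n]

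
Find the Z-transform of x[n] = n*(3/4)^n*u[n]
Using the property Z{n * a^n * u[n]}=az/(z-a)^2
With a=3/4: X(z)=(3/4)z/(z - 3/4)^2, |z| > 3/4

Answer: (3/4)z/(z - 3/4)^2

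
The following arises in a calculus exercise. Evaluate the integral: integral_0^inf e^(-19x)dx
integral_0^inf e^(-19x) dx=[-1/19*e^(-19x)]_0^inf
=0 - (-1/19)=1/19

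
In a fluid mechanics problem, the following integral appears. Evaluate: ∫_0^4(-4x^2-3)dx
Step 1: Find antiderivative F(x)=(-4/3)x^3-3x
Step 2: F(4) - F(0)=-292/3 - (0)=-292/3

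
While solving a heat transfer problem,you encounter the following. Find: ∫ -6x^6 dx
Using power rule: ∫ -6x^6 dx=-6/7 x^7+C=(-6/7)x^7+C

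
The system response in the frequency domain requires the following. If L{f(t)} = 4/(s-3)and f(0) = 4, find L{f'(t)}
L{f'(t)}=s·F(s) - f(0)=4s/(s-3) - 4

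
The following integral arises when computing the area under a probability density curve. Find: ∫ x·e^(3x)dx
Integration by parts: u=x, dv=e^(3x) dx
du=dx, v=e^(3x)/3
=x·e^(3x)/3 - ∫ e^(3x)/3 dx
=x·e^(3x)/3 - e^(3x)/9 + C

Answer: e^(3x)(x/3 - 1/9) + C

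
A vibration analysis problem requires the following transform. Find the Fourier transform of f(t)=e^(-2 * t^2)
The Fourier transform of a Gaussian e^(-a * t^2) is sqrt(pi/a) * e^(-omega^2/(4a)).
With a=2: F(omega)=sqrt(pi/2) * e^(-omega^2/8)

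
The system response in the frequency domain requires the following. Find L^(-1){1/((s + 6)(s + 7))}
Partial fractions: 1/((s+6)(s+7))=A/(s+6)+B/(s+7)
Cover-up: A=1/(s+7)|_{s=-6}=1; B=1/(s+6)|_{s=-7}=-1
L^(-1)=e^(-6t) - e^(-7t)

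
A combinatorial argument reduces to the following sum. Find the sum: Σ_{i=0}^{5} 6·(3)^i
Geometric series: S = a(1 - r^n)/(1 - r)
a = 6, r = 3, n = 6
S = 6(1 - 729)/-2 = 2184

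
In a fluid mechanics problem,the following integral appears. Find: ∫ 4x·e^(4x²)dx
Let u = 4x², du = 8x dx
∫ (1/2)e^u du = e^u/2 + C

Answer: e^(4x²)/2 + C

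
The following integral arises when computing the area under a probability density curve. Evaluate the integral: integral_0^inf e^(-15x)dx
integral_0^inf e^(-15x) dx=[-1/15*e^(-15x)]_0^inf
=0 - (-1/15)=1/15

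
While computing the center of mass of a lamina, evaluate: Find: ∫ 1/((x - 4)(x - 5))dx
Partial fractions: 1/((x-4)(x-5)) = A/(x-4)+B/(x-5)
A = -1, B = 1
∫ [-1· 1/(x-4)+1· 1/(x-5)] dx
= (1)[ln|x-5| - ln|x-4|]+C

Answer: ln|(x-5)/(x-4)|+C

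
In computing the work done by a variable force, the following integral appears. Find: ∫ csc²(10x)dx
Since d/dx[-cot(10x)] = 10csc²(10x), integral = -cot(10x)/10+C

Answer: (-1/10)cot(10x)+C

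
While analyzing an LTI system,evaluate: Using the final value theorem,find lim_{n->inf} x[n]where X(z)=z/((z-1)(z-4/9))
Final value theorem: lim x[n] = lim_{z->1} (z-1)*X(z)
(z-1)*X(z) = z/(z-4/9)
As z->1: 1/(1-4/9) = 1/(5/9) = 9/5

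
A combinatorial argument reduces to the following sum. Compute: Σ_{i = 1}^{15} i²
Using formula: Σ i^2 = n(n + 1)(2n + 1)/6 = 15·16·31/6 = 1240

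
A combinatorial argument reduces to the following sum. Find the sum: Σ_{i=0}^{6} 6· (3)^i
Geometric series: S=a(1 - r^n)/(1 - r)
a=6, r=3, n=7
S=6(1 - 2187)/-2=6558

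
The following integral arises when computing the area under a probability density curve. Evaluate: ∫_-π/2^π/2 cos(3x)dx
Antiderivative: sin(3x)/3
Evaluate at bounds: [sin(3·π/2)/3] - [sin(3·-π/2)/3]
= ((-1) - (1))/3 = -2/3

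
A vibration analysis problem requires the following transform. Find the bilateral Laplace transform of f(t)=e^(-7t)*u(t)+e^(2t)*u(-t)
For e^(-7t)*u(t): L = 1/(s+7), Re(s) > -7
For e^(2t)*u(-t): L = -1/(s-2), Re(s) < 2
Combined: F(s) = 1/(s+7)-1/(s-2), -7 < Re(s) < 2

Answer: 1/(s+7)-1/(s-2), ROC: -7 < Re(s) < 2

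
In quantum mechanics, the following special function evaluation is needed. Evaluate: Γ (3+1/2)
Γ(n+1/2) = (2n)!√π/(4^n·n!)
= 720√π/(64·6) = (15/8)·√π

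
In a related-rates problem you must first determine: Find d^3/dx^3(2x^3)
Apply power rule 3 times:
d^1: 6x^2
d^2: 12x
d^3: 12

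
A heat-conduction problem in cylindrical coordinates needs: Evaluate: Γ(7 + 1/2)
Γ(n + 1/2) = (2n)!√π/(4^n·n!)
= 87178291200√π/(16384·5040) = (135135/128)·√π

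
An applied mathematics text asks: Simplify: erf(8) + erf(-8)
erf is odd: erf(-8)=-erf(8)
erf(8)+erf(-8)=erf(8) - erf(8)=0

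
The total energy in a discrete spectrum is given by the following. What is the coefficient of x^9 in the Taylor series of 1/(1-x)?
1/(1-x)=Σ x^n for |x|<1
All coefficients are 1

Answer: 1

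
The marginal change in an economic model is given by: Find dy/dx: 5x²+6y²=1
Differentiate: 10x + 12y·(dy/dx)=0
dy/dx=-10x/(12y)=-(5/6)·(x/y)

Answer: dy/dx=-(5/6)·(x/y)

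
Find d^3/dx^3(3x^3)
Apply power rule 3 times:
d^1: 9x^2
d^2: 18x
d^3: 18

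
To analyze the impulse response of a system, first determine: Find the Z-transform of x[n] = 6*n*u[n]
Z{n * u[n]} = z/(z-1)^2
By linearity: Z{6 * n * u[n]} = 6z/(z-1)^2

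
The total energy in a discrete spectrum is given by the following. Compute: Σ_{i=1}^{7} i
Using formula: Σ i^1=n(n + 1)/2=7·8/2=28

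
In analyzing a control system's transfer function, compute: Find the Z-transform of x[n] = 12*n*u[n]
Z{n * u[n]}=z/(z-1)^2
By linearity: Z{12 * n * u[n]}=12z/(z-1)^2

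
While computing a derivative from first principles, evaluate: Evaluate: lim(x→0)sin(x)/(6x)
L'Hôpital (0/0): lim cos(x)/6 = 1/6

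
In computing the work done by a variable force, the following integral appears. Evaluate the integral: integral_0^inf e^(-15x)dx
integral_0^inf e^(-15x) dx = [-1/15*e^(-15x)]_0^inf
= 0 - (-1/15) = 1/15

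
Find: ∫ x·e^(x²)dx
Let u = x², du = 2x dx
∫ (1/2)e^u du = e^u/2+C

Answer: e^(x²)/2+C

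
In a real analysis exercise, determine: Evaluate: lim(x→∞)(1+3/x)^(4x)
Rewrite as [(1 + 3/x)^x]^4.
lim(1 + 3/x)^x = e^3, so limit = (e^3)^4 = e^12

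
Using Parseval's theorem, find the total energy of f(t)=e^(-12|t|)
Parseval's theorem: E=integral |f(t)|^2 dt=(1/2pi) integral |F(omega)|^2 domega
E=integral_{-inf}^{inf} e^(-24|t|) dt=2*integral_0^inf e^(-24t) dt=2/(2*12)=1/12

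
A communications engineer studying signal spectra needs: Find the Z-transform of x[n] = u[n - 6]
Using the time-shift property: Z{u[n-6]} = z^(-6) * z/(z-1)
= z^(-5)/(z-1)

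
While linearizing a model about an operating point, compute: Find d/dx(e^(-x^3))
Chain rule: d/dx[e^u] = e^u · u' where u = -x^3
u' = -3x^2

Answer: -3x^2·e^(-x^3)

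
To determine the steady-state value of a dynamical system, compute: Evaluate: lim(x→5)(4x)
Polynomial is continuous, so substitute x = 5:
4·5 = 20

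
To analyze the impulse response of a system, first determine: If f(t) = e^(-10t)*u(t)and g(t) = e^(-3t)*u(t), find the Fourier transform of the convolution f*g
By the convolution theorem: F{f * g}=F(omega) * G(omega)
F(omega)=1/(10+j * omega), G(omega)=1/(3+j * omega)
F{f * g}=1/((10+j * omega)(3+j * omega))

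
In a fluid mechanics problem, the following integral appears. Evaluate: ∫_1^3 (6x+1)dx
Step 1: Find antiderivative F(x) = 3x^2+x
Step 2: F(3) - F(1) = 30 - (4) = 26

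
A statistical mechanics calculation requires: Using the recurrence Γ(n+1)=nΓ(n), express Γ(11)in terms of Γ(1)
Γ(11)=10Γ(10)=10·9Γ(9)=...=10!·Γ(1)=3628800·Γ(1)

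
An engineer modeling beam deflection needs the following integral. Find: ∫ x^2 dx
Using power rule: ∫ x^2 dx = 1/3 x^3+C = (1/3)x^3+C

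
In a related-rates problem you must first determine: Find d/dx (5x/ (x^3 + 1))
Quotient rule: (f/g)' = (f'g - fg')/g²
f = 5x, f' = 5
g = x^3 + 1, g' = 3x^2

Answer: (5·(x^3 + 1) - 15x^3)/(x^3 + 1)²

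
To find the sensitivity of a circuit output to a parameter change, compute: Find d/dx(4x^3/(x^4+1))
Quotient rule: (f/g)' = (f'g - fg')/g²
f = 4x^3, f' = 12x^2
g = x^4 + 1, g' = 4x^3

Answer: (12x^2·(x^4 + 1) - 16x^6)/(x^4 + 1)²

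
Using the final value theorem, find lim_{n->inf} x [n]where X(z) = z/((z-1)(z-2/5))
Final value theorem: lim x[n]=lim_{z->1} (z-1)*X(z)
(z-1)*X(z)=z/(z-2/5)
As z->1: 1/(1-2/5)=1/(3/5)=5/3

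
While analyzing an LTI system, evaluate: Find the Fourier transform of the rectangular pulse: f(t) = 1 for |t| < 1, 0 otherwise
F(omega)=integral from -1 to 1 of e^(-j*omega*t) dt
=2*sin(1*omega)/omega=2*sinc(1*omega/pi)

Answer: 2*sin(1*omega)/omega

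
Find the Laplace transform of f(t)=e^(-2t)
L{e^(at)} = 1/(s-a)
L{e^(-2t)} = 1/(s + 2)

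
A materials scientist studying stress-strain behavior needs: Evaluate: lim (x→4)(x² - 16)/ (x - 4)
Factor: (x² - 16)=(x-4)(x+4)
Cancel (x-4): lim(x→4) (x+4)=8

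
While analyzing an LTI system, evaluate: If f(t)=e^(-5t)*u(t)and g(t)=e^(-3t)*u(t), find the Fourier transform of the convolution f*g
By the convolution theorem: F{f*g}=F(omega)*G(omega)
F(omega)=1/(5 + j*omega), G(omega)=1/(3 + j*omega)
F{f*g}=1/((5 + j*omega)(3 + j*omega))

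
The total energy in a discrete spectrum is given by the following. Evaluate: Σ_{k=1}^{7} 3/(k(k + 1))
Partial fractions: 3/(k(k+1)) = 3/k - 3/(k+1)
Telescoping sum: 3(1-1/8) = 3·7/8

Answer: 21/8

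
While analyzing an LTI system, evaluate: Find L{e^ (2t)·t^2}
First shifting: L{e^(at)f(t)}=F(s-a)
L{t^2}=2/s^3
Shift s → s-2: 2/(s-2)^3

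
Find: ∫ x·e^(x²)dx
Let u = x², du = 2x dx
∫ (1/2)e^u du = e^u/2 + C

Answer: e^(x²)/2 + C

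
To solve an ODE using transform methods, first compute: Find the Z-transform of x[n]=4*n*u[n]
Z{n * u[n]} = z/(z-1)^2
By linearity: Z{4 * n * u[n]} = 4z/(z-1)^2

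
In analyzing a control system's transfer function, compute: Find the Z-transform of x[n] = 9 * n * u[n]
Z{n*u[n]}=z/(z-1)^2
By linearity: Z{9*n*u[n]}=9z/(z-1)^2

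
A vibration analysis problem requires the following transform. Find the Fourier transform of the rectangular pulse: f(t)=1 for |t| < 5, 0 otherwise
F(omega)=integral from -5 to 5 of e^(-j*omega*t) dt
=2*sin(5*omega)/omega=10*sinc(5*omega/pi)

Answer: 2*sin(5*omega)/omega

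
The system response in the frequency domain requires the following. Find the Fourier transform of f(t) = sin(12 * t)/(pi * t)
sin(W * t)/(pi * t) = (W/pi) * sinc(W * t/pi) is the impulse response of the ideal low-pass filter with cutoff W (here W = 12).
Its Fourier transform is a rectangular function:
F(omega) = 1 for |omega| < 12, 0 otherwise

Answer: rect(omega/24) [i.e., 1 for |omega| < 12, 0 otherwise]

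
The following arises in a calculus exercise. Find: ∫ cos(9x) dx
Using substitution u = 9x: ∫ cos(u) du/9 = sin(u)/9 + C

Answer: (1/9)sin(9x) + C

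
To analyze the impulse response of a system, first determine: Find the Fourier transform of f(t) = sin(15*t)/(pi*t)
sin(W*t)/(pi*t) = (W/pi)*sinc(W*t/pi) is the impulse response of the ideal low-pass filter with cutoff W (here W = 15).
Its Fourier transform is a rectangular function:
F(omega) = 1 for |omega| < 15, 0 otherwise

Answer: rect(omega/30) [i.e., 1 for |omega| < 15, 0 otherwise]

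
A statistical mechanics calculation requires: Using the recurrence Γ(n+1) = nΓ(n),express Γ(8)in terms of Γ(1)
Γ(8)=7Γ(7)=7·6Γ(6)=...=7!·Γ(1)=5040·Γ(1)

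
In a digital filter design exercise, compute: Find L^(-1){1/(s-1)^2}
L^(-1){1/(s-a)^n} = t^(n-1)·e^(at)/(n-1)!
Here a = 1, n = 2: t^1·e^(t)/1

Answer: t·e^(t)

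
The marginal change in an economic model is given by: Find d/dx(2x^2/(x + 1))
Quotient rule: (f/g)'=(f'g - fg')/g²
f=2x^2, f'=4x
g=x+1, g'=1

Answer: (4x·(x+1)-2x^2)/(x+1)²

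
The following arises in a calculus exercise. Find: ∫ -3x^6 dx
Using power rule: ∫ -3x^6 dx = -3/7 x^7 + C = (-3/7)x^7 + C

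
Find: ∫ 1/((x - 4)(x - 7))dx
Partial fractions: 1/((x-4)(x-7))=A/(x-4) + B/(x-7)
A=-1/3, B=1/3
∫ [-1/3· 1/(x-4) + 1/3· 1/(x-7)] dx
=(1/3)[ln|x-7| - ln|x-4|] + C

Answer: (1/3)·ln|(x-7)/(x-4)| + C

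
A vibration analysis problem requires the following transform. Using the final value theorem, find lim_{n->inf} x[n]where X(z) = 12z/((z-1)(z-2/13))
Final value theorem: lim x[n] = lim_{z->1} (z-1)*X(z)
(z-1)*X(z) = 12z/(z-2/13)
As z->1: 12/(1-2/13) = 12/(11/13) = 156/11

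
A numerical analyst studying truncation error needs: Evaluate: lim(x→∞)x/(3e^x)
Apply L'Hôpital 1 times (∞/∞ each time):
Eventually get 1!/(3e^x) → 0

Answer: 0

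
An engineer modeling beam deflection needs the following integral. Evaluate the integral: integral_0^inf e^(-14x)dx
integral_0^inf e^(-14x) dx=[-1/14*e^(-14x)]_0^inf
=0 - (-1/14)=1/14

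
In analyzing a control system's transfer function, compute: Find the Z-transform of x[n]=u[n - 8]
Using the time-shift property: Z{u[n-8]}=z^(-8)*z/(z-1)
=z^(-7)/(z-1)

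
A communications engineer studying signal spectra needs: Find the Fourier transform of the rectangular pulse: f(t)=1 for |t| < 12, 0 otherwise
F(omega) = integral from -12 to 12 of e^(-j * omega * t) dt
= 2 * sin(12 * omega)/omega = 24 * sinc(12 * omega/pi)

Answer: 2 * sin(12 * omega)/omega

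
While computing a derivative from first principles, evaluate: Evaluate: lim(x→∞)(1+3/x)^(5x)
Rewrite as [(1 + 3/x)^x]^5.
lim(1 + 3/x)^x = e^3, so limit = (e^3)^5 = e^15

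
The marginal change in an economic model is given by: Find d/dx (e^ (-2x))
Chain rule: d/dx[e^u] = e^u · u' where u = -2x
u' = -2

Answer: -2·e^(-2x)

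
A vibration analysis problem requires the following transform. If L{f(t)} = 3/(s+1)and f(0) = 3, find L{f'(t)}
L{f'(t)} = s·F(s) - f(0) = 3s/(s+1)-3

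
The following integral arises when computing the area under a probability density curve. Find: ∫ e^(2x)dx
Since d/dx[e^(2x)]=2e^(2x), we get 1/2 e^(2x)+C

Answer: (1/2)e^(2x)+C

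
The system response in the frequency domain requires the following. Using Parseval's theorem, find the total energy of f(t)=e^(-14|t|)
Parseval's theorem: E=integral |f(t)|^2 dt=(1/2pi) integral |F(omega)|^2 domega
E=integral_{-inf}^{inf} e^(-28|t|) dt=2*integral_0^inf e^(-28t) dt=2/(2*14)=1/14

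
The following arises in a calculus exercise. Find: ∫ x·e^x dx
Integration by parts: u = x, dv = e^x dx
du = dx, v = e^x
= x·e^x - ∫ e^x dx
= x·e^x - e^x+C

Answer: e^x(x - 1)+C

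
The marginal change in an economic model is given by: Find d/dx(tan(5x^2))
Chain rule: d/dx[tan(u)] = sec²(u)·u' where u = 5x^2
u' = 10x

Answer: 10x·sec²(5x^2)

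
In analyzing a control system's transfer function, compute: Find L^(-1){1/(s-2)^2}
L^(-1){1/(s-a)^n}=t^(n-1)·e^(at)/(n-1)!
Here a=2, n=2: t^1·e^(2t)/1

Answer: t·e^(2t)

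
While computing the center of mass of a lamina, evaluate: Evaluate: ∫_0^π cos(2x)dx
Antiderivative: sin(2x)/2
Evaluate at bounds: [sin(2·π)/2] - [sin(2·0)/2]
=((0) - (0))/2=0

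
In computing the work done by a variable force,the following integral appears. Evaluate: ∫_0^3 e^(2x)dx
Antiderivative: (1/2)e^(2x)
Evaluate: (1/2)(e^6 - 1)

Answer: (e^6 - 1)/2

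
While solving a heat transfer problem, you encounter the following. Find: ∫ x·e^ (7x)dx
Integration by parts: u=x, dv=e^(7x) dx
du=dx, v=e^(7x)/7
=x·e^(7x)/7 - ∫ e^(7x)/7 dx
=x·e^(7x)/7 - e^(7x)/49 + C

Answer: e^(7x)(x/7 - 1/49) + C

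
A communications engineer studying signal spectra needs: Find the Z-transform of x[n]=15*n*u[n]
Z{n * u[n]} = z/(z-1)^2
By linearity: Z{15 * n * u[n]} = 15z/(z-1)^2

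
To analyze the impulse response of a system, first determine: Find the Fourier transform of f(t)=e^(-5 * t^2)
The Fourier transform of a Gaussian e^(-a*t^2) is sqrt(pi/a)*e^(-omega^2/(4a)).
With a=5: F(omega)=sqrt(pi/5)*e^(-omega^2/20)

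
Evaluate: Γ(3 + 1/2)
Γ(n+1/2) = (2n)!√π/(4^n·n!)
= 720√π/(64·6) = (15/8)·√π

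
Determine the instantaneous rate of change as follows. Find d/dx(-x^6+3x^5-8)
Power rule: d/dx(ax^n)=n·a·x^(n-1)
Term by term: -6·x^5+15·x^4

Answer: -6x^5+15x^4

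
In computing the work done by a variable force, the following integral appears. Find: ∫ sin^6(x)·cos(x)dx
Let u=sin(x), du=cos(x) dx
∫ u^6 du=u^7/7 + C

Answer: sin^7(x)/7 + C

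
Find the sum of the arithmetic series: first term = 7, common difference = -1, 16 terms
Last term: a_n=7+(16-1)·-1=-8
Sum=n(a_1+a_n)/2=16(7+(-8))/2=-8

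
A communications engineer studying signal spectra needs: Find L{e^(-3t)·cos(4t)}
First shifting: L{e^(at)f(t)} = F(s-a)
L{cos(4t)} = s/(s² + 16)
Shift: (s + 3)/((s + 3)² + 16)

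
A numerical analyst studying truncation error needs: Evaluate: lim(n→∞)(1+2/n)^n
This is the definition of e^2: lim(1+2/n)^n = e^2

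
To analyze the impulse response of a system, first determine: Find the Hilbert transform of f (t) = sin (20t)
The Hilbert transform shifts each frequency component by -pi/2.
H{sin(wt)}=-cos(wt)
With w=20: H{sin(20t)}=-cos(20t)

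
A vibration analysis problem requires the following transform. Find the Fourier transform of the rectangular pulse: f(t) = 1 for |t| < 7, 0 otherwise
F(omega)=integral from -7 to 7 of e^(-j*omega*t) dt
=2*sin(7*omega)/omega=14*sinc(7*omega/pi)

Answer: 2*sin(7*omega)/omega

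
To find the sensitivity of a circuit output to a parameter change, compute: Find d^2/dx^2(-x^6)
Apply power rule 2 times:
d^1: -6x^5
d^2: -30x^4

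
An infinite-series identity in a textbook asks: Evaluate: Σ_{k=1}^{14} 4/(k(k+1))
Partial fractions: 4/(k(k + 1)) = 4/k - 4/(k + 1)
Telescoping sum: 4(1 - 1/15) = 4·14/15

Answer: 56/15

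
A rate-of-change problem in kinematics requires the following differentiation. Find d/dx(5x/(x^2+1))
Quotient rule: (f/g)'=(f'g - fg')/g²
f=5x, f'=5
g=x^2 + 1, g'=2x

Answer: (5·(x^2 + 1) - 10x^2)/(x^2 + 1)²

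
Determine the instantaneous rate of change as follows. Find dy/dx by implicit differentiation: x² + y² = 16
Differentiate both sides: 2x+2y·(dy/dx)=0
Solve: dy/dx=-2x/(2y)=-x/y

Answer: dy/dx=-x/y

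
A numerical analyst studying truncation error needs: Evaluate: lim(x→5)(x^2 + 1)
Polynomial is continuous, so substitute x = 5:
1·5^2+1 = 26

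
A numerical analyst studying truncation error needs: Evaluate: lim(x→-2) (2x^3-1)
Polynomial is continuous, so substitute x = -2:
2·(-2)^3-1 = -17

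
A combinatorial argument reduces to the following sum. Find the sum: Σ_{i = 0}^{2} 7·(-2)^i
Geometric series: S = a(1 - r^n)/(1 - r)
a = 7, r = -2, n = 3
S = 7(1 + 8)/3 = 21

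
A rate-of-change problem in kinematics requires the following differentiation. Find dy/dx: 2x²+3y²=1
Differentiate: 4x + 6y·(dy/dx)=0
dy/dx=-4x/(6y)=-(2/3)·(x/y)

Answer: dy/dx=-(2/3)·(x/y)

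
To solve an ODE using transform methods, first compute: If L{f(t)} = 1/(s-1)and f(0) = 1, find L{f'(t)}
L{f'(t)}=s·F(s) - f(0)=s/(s-1) - 1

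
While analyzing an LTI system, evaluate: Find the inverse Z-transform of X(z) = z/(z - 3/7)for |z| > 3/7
Standard pair: z/(z-a) <-> a^n * u[n] for causal signals
With a = 3/7: x[n] = (3/7)^n * u[n]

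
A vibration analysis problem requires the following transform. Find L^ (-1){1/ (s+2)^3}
L^(-1){1/(s-a)^n} = t^(n-1)·e^(at)/(n-1)!
Here a = -2, n = 3: t^2·e^(-2t)/2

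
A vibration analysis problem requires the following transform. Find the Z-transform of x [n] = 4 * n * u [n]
Z{n*u[n]}=z/(z-1)^2
By linearity: Z{4*n*u[n]}=4z/(z-1)^2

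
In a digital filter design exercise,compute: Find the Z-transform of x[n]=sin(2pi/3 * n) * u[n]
Z{sin(w0 * n) * u[n]}=z * sin(w0)/(z^2-2z * cos(w0)+1)
With w0=2pi/3: X(z)=z * sin(2pi/3)/(z^2-2z * cos(2pi/3)+1)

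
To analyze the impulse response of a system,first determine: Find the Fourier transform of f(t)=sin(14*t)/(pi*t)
sin(W*t)/(pi*t) = (W/pi)*sinc(W*t/pi) is the impulse response of the ideal low-pass filter with cutoff W (here W = 14).
Its Fourier transform is a rectangular function:
F(omega) = 1 for |omega| < 14, 0 otherwise

Answer: rect(omega/28) [i.e., 1 for |omega| < 14, 0 otherwise]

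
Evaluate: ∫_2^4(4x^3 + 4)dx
Step 1: Find antiderivative F(x)=x^4+4x
Step 2: F(4) - F(2)=272 - (24)=248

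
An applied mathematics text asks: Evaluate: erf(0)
erf(0)=0 (error function is odd and erf(0)=0 by definition)

Answer: 0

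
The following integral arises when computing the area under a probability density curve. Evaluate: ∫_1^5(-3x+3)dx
Step 1: Find antiderivative F(x)=(-3/2)x^2 + 3x
Step 2: F(5) - F(1)=-45/2 - (3/2)=-24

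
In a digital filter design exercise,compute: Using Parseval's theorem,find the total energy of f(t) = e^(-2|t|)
Parseval's theorem: E = integral |f(t)|^2 dt = (1/2pi) integral |F(omega)|^2 domega
E = integral_{-inf}^{inf} e^(-4|t|) dt = 2 * integral_0^inf e^(-4t) dt = 2/(2 * 2) = 1/2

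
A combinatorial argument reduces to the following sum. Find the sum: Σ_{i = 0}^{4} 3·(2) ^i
Geometric series: S = a(1 - r^n)/(1 - r)
a = 3, r = 2, n = 5
S = 3(1 - 32)/-1 = 93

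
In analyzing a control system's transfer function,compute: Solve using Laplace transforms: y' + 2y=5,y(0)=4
Take L of both sides: sY(s) - 4 + 2Y(s)=5/s
Y(s)(s + 2)=5/s + 4
Y(s)=5/(s(s + 2)) + 4/(s + 2)
Partial fractions: 5/(s(s + 2))=(5/2)/s - (5/2)/(s + 2)
So Y(s)=(5/2)/s + (3/2)/(s + 2)
Inverse transform (L^(-1){1/s}=1, L^(-1){1/(s + 2)}=e^(-2t)):

Answer: y(t)=5/2 + (3/2)·e^(-2t)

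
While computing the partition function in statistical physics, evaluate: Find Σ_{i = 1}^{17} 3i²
=3·n(n + 1)(2n + 1)/6=3·17·18·35/6=5355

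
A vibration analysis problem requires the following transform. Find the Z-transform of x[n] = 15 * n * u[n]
Z{n * u[n]} = z/(z-1)^2
By linearity: Z{15 * n * u[n]} = 15z/(z-1)^2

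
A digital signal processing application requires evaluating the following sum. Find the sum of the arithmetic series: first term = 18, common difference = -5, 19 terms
Last term: a_n = 18 + (19 - 1)·-5 = -72
Sum = n(a_1 + a_n)/2 = 19(18 + (-72))/2 = -513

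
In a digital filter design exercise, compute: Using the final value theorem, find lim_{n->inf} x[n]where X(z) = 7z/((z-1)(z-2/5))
Final value theorem: lim x[n]=lim_{z->1} (z-1) * X(z)
(z-1) * X(z)=7z/(z-2/5)
As z->1: 7/(1-2/5)=7/(3/5)=35/3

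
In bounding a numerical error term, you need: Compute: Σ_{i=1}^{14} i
Using formula: Σ i^1=n(n + 1)/2=14·15/2=105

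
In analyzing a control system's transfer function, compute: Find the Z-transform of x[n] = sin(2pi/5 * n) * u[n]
Z{sin(w0*n)*u[n]}=z*sin(w0)/(z^2-2z*cos(w0)+1)
With w0=2pi/5: X(z)=z*sin(2pi/5)/(z^2-2z*cos(2pi/5)+1)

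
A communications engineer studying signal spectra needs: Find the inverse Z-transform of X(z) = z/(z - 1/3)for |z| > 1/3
Standard pair: z/(z-a) <-> a^n*u[n] for causal signals
With a = 1/3: x[n] = (1/3)^n*u[n]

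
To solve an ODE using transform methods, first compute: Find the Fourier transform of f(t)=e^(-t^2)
The Fourier transform of a Gaussian e^(-t^2) is sqrt(pi) * e^(-omega^2/4).
With a=1: F(omega)=sqrt(pi) * e^(-omega^2/4)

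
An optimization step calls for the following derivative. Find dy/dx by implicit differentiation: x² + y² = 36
Differentiate both sides: 2x+2y·(dy/dx) = 0
Solve: dy/dx = -2x/(2y) = -x/y

Answer: dy/dx = -x/y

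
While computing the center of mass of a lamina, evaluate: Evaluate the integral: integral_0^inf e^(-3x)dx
integral_0^inf e^(-3x) dx=[-1/3*e^(-3x)]_0^inf
=0 - (-1/3)=1/3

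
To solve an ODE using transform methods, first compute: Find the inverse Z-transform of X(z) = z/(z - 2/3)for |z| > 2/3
Standard pair: z/(z-a) <-> a^n*u[n] for causal signals
With a = 2/3: x[n] = (2/3)^n*u[n]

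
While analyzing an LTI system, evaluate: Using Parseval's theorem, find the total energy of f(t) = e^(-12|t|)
Parseval's theorem: E=integral |f(t)|^2 dt=(1/2pi) integral |F(omega)|^2 domega
E=integral_{-inf}^{inf} e^(-24|t|) dt=2 * integral_0^inf e^(-24t) dt=2/(2 * 12)=1/12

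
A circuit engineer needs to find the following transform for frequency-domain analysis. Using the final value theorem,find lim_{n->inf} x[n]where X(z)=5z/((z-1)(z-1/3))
Final value theorem: lim x[n] = lim_{z->1} (z-1) * X(z)
(z-1) * X(z) = 5z/(z-1/3)
As z->1: 5/(1 - 1/3) = 5/(2/3) = 15/2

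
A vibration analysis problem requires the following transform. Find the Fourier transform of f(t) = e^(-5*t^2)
The Fourier transform of a Gaussian e^(-a*t^2) is sqrt(pi/a)*e^(-omega^2/(4a)).
With a=5: F(omega)=sqrt(pi/5)*e^(-omega^2/20)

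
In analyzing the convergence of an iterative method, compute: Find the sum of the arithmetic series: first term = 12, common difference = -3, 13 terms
Last term: a_n=12 + (13 - 1)·-3=-24
Sum=n(a_1 + a_n)/2=13(12 + (-24))/2=-78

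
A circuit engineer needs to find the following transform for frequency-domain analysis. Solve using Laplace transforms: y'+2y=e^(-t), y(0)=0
Take L: sY - 0+2Y=1/(s+1)
Y(s+2)=1/(s+1)+0
Y=1/((s+1)(s+2))+0/(s+2)
Partial fractions: 1/((s+1)(s+2))=1/(s+1)-1/(s+2)
So Y=1/(s+1)-1/(s+2)
Inverse Laplace transform (L^(-1){1/(s+1)}=e^(-t), L^(-1){1/(s+2)}=e^(-2t)):

Answer: y(t)=1·e^(-t) - e^(-2t)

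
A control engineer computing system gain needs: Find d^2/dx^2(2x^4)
Apply power rule 2 times:
d^1: 8x^3
d^2: 24x^2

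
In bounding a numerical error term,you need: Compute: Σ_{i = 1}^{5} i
Using formula: Σ i^1 = n(n+1)/2 = 5·6/2 = 15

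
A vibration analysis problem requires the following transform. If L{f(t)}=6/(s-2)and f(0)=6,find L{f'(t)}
L{f'(t)} = s·F(s) - f(0) = 6s/(s-2)-6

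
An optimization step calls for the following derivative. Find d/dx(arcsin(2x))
d/dx[arcsin(u)] = u'/√(1-u²), u = 2x, u' = 2

Answer: 2/√(1-4x²)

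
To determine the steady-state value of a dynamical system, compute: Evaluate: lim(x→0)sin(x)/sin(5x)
sin(u) ≈ u for small u:
sin(x)/sin(5x) ≈ x/(5x)=1/5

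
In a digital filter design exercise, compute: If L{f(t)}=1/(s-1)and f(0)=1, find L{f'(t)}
L{f'(t)}=s·F(s) - f(0)=s/(s-1)-1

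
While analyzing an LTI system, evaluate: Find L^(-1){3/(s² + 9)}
L^(-1){w/(s²+w²)}=sin(wt)
Here w=3

Answer: sin(3t)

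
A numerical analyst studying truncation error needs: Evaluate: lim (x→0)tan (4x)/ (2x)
tan(u) ≈ u for small u:
tan(4x)/(2x) ≈ 4x/(2x) = 4/2

Answer: 2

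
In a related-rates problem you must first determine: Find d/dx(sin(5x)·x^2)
Product rule: (fg)'=f'g + fg'
f=sin(5x), f'=5·cos(5x)
g=x^2, g'=2x

Answer: 5·cos(5x)·x^2 + 2·sin(5x)·x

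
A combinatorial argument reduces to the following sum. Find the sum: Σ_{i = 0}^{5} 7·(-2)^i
Geometric series: S=a(1 - r^n)/(1 - r)
a=7, r=-2, n=6
S=7(1 - 64)/3=-147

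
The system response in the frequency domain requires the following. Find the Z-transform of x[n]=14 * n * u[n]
Z{n * u[n]} = z/(z-1)^2
By linearity: Z{14 * n * u[n]} = 14z/(z-1)^2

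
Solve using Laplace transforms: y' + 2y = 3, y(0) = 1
Take L of both sides: sY(s) - 1 + 2Y(s)=3/s
Y(s)(s + 2)=3/s + 1
Y(s)=3/(s(s + 2)) + 1/(s + 2)
Partial fractions: 3/(s(s + 2))=(3/2)/s - (3/2)/(s + 2)
So Y(s)=(3/2)/s - (1/2)/(s + 2)
Inverse transform (L^(-1){1/s}=1, L^(-1){1/(s + 2)}=e^(-2t)):

Answer: y(t)=3/2 - (1/2)·e^(-2t)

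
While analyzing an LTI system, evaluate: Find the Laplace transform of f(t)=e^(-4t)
L{e^(at)} = 1/(s-a)
L{e^(-4t)} = 1/(s + 4)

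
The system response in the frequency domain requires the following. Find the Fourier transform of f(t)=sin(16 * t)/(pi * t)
sin(W*t)/(pi*t) = (W/pi)*sinc(W*t/pi) is the impulse response of the ideal low-pass filter with cutoff W (here W = 16).
Its Fourier transform is a rectangular function:
F(omega) = 1 for |omega| < 16, 0 otherwise

Answer: rect(omega/32) [i.e., 1 for |omega| < 16, 0 otherwise]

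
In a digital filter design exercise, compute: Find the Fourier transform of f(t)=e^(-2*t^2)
The Fourier transform of a Gaussian e^(-a * t^2) is sqrt(pi/a) * e^(-omega^2/(4a)).
With a = 2: F(omega) = sqrt(pi/2) * e^(-omega^2/8)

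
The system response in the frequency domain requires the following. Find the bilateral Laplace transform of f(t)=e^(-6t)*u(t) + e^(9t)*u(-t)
For e^(-6t) * u(t): L = 1/(s+6), Re(s) > -6
For e^(9t) * u(-t): L = -1/(s-9), Re(s) < 9
Combined: F(s) = 1/(s+6)-1/(s-9), -6 < Re(s) < 9

Answer: 1/(s+6)-1/(s-9), ROC: -6 < Re(s) < 9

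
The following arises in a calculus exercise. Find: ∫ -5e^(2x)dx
Since d/dx[e^(2x)] = 2e^(2x), we get -5/2 e^(2x) + C

Answer: (-5/2)e^(2x) + C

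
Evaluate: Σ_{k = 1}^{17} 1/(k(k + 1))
Partial fractions: 1/(k(k+1))=1/k - 1/(k+1)
Telescoping sum: 1(1-1/18)=1·17/18

Answer: 17/18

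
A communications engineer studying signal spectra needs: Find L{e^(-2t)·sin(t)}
First shifting: L{e^(at)f(t)} = F(s-a)
L{sin(t)} = 1/(s²+1)
Shift: 1/((s+2)²+1)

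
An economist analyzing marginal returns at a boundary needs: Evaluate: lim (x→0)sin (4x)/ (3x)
L'Hôpital (0/0): lim 4cos(4x)/3 = 4/3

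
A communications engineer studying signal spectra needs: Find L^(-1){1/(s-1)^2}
L^(-1){1/(s-a)^n}=t^(n-1)·e^(at)/(n-1)!
Here a=1, n=2: t^1·e^(t)/1

Answer: t·e^(t)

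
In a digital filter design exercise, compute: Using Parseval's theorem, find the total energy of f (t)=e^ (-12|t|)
Parseval's theorem: E=integral |f(t)|^2 dt=(1/2pi) integral |F(omega)|^2 domega
E=integral_{-inf}^{inf} e^(-24|t|) dt=2 * integral_0^inf e^(-24t) dt=2/(2 * 12)=1/12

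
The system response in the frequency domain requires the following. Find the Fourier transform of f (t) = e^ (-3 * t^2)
The Fourier transform of a Gaussian e^(-a * t^2) is sqrt(pi/a) * e^(-omega^2/(4a)).
With a = 3: F(omega) = sqrt(pi/3) * e^(-omega^2/12)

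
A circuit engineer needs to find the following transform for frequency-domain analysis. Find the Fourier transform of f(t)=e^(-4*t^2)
The Fourier transform of a Gaussian e^(-a * t^2) is sqrt(pi/a) * e^(-omega^2/(4a)).
With a=4: F(omega)=sqrt(pi)/2 * e^(-omega^2/16)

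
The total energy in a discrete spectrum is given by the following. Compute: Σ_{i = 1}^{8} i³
Using formula: Σ i^3=[n(n+1)/2]²=[8·9/2]²=1296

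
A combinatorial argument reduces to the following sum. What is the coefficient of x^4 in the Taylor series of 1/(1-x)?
1/(1-x)=Σ x^n for |x|<1
All coefficients are 1

Answer: 1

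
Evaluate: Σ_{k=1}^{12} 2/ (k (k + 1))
Partial fractions: 2/(k(k + 1))=2/k - 2/(k + 1)
Telescoping sum: 2(1 - 1/13)=2·12/13

Answer: 24/13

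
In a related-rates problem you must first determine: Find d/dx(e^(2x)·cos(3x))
Product rule: (fg)'=f'g + fg'
f=e^(2x), f'=2·e^(2x)
g=cos(3x), g'=-3·sin(3x)

Answer: 2·e^(2x)·cos(3x) - 3·e^(2x)·sin(3x)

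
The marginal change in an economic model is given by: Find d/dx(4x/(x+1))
Quotient rule: (f/g)'=(f'g - fg')/g²
f=4x, f'=4
g=x + 1, g'=1

Answer: (4·(x + 1) - 4x)/(x + 1)²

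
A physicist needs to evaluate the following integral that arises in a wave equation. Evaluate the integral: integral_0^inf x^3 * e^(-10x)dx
This is a Gamma integral. Substitute u = 10x (du = 10 dx):
integral_0^inf x^3*e^(-10x) dx = (1/10^4) integral_0^inf u^3*e^(-u) du
= Gamma(4)/10^4 = 3!/10^4 = 6/10000

Answer: 3/5000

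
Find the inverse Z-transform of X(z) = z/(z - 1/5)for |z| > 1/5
Standard pair: z/(z-a) <-> a^n*u[n] for causal signals
With a = 1/5: x[n] = (1/5)^n*u[n]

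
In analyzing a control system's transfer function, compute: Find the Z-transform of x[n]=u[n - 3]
Using the time-shift property: Z{u[n-3]}=z^(-3)*z/(z-1)
=z^(-2)/(z-1)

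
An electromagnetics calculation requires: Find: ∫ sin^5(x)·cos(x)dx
Let u=sin(x), du=cos(x) dx
∫ u^5 du=u^6/6 + C

Answer: sin^6(x)/6 + C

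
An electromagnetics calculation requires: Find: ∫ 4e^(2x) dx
Since d/dx[e^(2x)]=2e^(2x), we get 2 e^(2x) + C

Answer: 2e^(2x) + C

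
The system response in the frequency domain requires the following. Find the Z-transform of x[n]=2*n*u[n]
Z{n * u[n]} = z/(z-1)^2
By linearity: Z{2 * n * u[n]} = 2z/(z-1)^2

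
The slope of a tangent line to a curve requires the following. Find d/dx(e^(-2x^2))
Chain rule: d/dx[e^u]=e^u · u' where u=-2x^2
u'=-4x

Answer: -4x·e^(-2x^2)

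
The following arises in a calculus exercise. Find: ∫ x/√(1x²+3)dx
Let u = x² + 3, du = 2x dx
∫ (1/2)·u^(-1/2) du = √u + C

Answer: √(x² + 3) + C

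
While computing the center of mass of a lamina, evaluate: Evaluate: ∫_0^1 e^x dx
Antiderivative: e^x
Evaluate: (e^1-1)

Answer: e^1-1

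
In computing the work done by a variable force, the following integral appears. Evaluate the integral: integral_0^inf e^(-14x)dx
integral_0^inf e^(-14x) dx = [-1/14 * e^(-14x)]_0^inf
= 0 - (-1/14) = 1/14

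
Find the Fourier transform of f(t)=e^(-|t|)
Using the standard pair: F{e^(-a|t|)}=2a/(a^2 + omega^2)
With a=1: F(omega)=2/(1 + omega^2)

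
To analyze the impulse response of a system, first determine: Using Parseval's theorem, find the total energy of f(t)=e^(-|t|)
Parseval's theorem: E=integral |f(t)|^2 dt=(1/2pi) integral |F(omega)|^2 domega
E=integral_{-inf}^{inf} e^(-2|t|) dt=2*integral_0^inf e^(-2t) dt=2/(2*1)=1/1

Answer: 1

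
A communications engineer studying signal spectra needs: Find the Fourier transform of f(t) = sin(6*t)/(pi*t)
sin(W * t)/(pi * t)=(W/pi) * sinc(W * t/pi) is the impulse response of the ideal low-pass filter with cutoff W (here W=6).
Its Fourier transform is a rectangular function:
F(omega)=1 for |omega| < 6, 0 otherwise

Answer: rect(omega/12) [i.e., 1 for |omega| < 6, 0 otherwise]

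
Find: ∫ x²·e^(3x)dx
Integration by parts twice:
First: u=x², dv=e^(3x) dx => x²e^(3x)/3 - (2/3)∫ xe^(3x) dx
Second (∫ xe^(3x) dx): xe^(3x)/3 - e^(3x)/9
Combining: e^(3x)(x²/3-2x/9+2/27)+C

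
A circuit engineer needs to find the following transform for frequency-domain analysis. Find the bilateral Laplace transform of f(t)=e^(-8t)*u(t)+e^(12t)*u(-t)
For e^(-8t) * u(t): L = 1/(s+8), Re(s) > -8
For e^(12t) * u(-t): L = -1/(s-12), Re(s) < 12
Combined: F(s) = 1/(s+8)-1/(s-12), -8 < Re(s) < 12

Answer: 1/(s+8)-1/(s-12), ROC: -8 < Re(s) < 12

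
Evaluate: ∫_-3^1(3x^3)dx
Step 1: Find antiderivative F(x) = (3/4)x^4
Step 2: F(1) - F(-3) = 3/4 - (243/4) = -60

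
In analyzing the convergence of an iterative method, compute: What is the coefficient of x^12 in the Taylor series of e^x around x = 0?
Taylor series of e^x = Σ x^n/n!
Coefficient of x^12 = 1/12! = 1/479001600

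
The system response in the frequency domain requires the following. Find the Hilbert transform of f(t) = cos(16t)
The Hilbert transform shifts each frequency component by -pi/2.
H{cos(wt)}=sin(wt)
With w=16: H{cos(16t)}=sin(16t)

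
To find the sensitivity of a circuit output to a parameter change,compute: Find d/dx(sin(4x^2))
Chain rule: d/dx[sin(u)]=cos(u)·u' where u=4x^2
u'=8x

Answer: 8x·cos(4x^2)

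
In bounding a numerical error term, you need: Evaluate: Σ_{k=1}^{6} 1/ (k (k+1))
Partial fractions: 1/(k(k+1)) = 1/k - 1/(k+1)
Telescoping sum: 1(1-1/7) = 1·6/7

Answer: 6/7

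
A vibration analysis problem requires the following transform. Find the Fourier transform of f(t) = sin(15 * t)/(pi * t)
sin(W*t)/(pi*t) = (W/pi)*sinc(W*t/pi) is the impulse response of the ideal low-pass filter with cutoff W (here W = 15).
Its Fourier transform is a rectangular function:
F(omega) = 1 for |omega| < 15, 0 otherwise

Answer: rect(omega/30) [i.e., 1 for |omega| < 15, 0 otherwise]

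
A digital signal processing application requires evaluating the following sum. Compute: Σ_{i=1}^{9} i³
Using formula: Σ i^3=[n(n+1)/2]²=[9·10/2]²=2025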